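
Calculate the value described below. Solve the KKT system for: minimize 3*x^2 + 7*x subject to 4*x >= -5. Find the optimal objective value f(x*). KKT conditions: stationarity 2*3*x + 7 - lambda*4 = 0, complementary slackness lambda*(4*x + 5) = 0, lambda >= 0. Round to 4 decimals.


Step 1: Try lambda = 0 (constraint inactive).
Stationarity: 2*3*x + 7 = 0
x* = -7/(2*3) = -7/6 = -1.1667 (rounded; the exact value -7/6 is used below)
Check constraint: 4*-1.1667 = -4.6668 >= -5 -- satisfied.
Step 2: Compute optimal value.
f(x*) = 3*(-7/6)^2 + 7*(-7/6) = -4.0833


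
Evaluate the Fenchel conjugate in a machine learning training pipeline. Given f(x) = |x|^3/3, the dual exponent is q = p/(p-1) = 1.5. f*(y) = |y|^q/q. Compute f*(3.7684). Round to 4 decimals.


The conjugate exponent q satisfies 1/p + 1/q = 1.
p = 3, so q = 3/(3 - 1) = 1.5
|y|^q = 3.7684^1.5 = 7.3154
f*(3.7684) = 7.3154 / 1.5 = 4.8769


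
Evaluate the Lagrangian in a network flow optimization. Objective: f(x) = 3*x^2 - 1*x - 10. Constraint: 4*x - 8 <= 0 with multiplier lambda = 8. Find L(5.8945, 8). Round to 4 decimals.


Step 1: Evaluate f(x).
f(5.8945) = 3*5.8945^2 - 1*5.8945 - 10 = 88.3409
Step 2: Evaluate g(x).
g(5.8945) = 4*5.8945 - 8 = 15.578
Step 3: Compute Lagrangian.
L = 88.3409 + 8*15.578 = 212.9649


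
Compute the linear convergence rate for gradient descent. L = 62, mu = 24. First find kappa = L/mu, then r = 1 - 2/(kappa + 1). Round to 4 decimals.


Step 1: Compute the condition number.
kappa = L/mu = 62/24 = 2.5833
Step 2: Compute the convergence rate.
r = 1 - 2/(kappa + 1) = 1 - 2*mu/(L + mu) = (L - mu)/(L + mu) = 38/86 = 0.4419


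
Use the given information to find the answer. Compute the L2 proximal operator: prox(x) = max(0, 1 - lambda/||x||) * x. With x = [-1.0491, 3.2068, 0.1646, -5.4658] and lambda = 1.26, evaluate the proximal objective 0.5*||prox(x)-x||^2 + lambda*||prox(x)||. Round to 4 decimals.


Step 1: Compute ||x||.
||x|| = 6.4254
Step 2: Compute scaling factor.
scale = max(0, 1 - 1.26/6.4254) = 0.8039
Step 3: prox(x) = [-0.8434, 2.578, 0.1323, -4.394]
||prox(x)|| = 5.1654
Step 4: Proximal objective.
0.5*||prox-x||^2 = 0.7938
lambda*||prox|| = 6.5084
Total = 7.3023


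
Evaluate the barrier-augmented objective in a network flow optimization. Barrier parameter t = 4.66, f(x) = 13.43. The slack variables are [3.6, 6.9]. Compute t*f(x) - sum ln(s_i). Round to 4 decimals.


Step 1: Compute log-barrier.
ln values: [1.2809, 1.9315]
phi = -(1.2809 + 1.9315) = -3.2125
Step 2: Compute augmented objective.
t*f(x) = 4.66*13.43 = 62.5838
Total = 62.5838 - 3.2125 = 59.3713


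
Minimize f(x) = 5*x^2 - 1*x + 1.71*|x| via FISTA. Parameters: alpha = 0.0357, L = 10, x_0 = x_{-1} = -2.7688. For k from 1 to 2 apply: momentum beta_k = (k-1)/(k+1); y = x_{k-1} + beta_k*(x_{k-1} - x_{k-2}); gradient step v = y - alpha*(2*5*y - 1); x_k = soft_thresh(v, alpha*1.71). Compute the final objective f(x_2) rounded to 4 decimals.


FISTA on f(x) = 5*x^2 - 1*x + 1.71*|x|
L = 10, alpha = 0.0357
Iteration 1: beta = 0.0, y = -2.7688 + 0.0*(-2.7688 + 2.7688) = -2.7688
  grad(y) = -28.688, v = y - alpha*grad = -1.7446
  prox(v) = soft_thresh(-1.7446, 0.061) = -1.6836
Iteration 2: beta = 0.3333, y = -1.6836 + 0.3333*(-1.6836 + 2.7688) = -1.3219
  grad(y) = -14.2186, v = y - alpha*grad = -0.8143
  prox(v) = soft_thresh(-0.8143, 0.061) = -0.7532
f(x_2) = 5*(-0.7532)^2 - 1*(-0.7532) + 1.71*|-0.7532| = 4.8778


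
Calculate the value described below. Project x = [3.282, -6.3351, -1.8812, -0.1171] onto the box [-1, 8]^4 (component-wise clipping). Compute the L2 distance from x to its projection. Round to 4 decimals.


Project each component onto [-1, 8].
clip(3.282) = 3.282, clip(-6.3351) = -1.0, clip(-1.8812) = -1.0, clip(-0.1171) = -0.1171
Projection = [3.282, -1.0, -1.0, -0.1171]
Squared diffs: [0.0, 28.4633, 0.7765, 0.0]
Distance = sqrt(29.2398) = 5.4074


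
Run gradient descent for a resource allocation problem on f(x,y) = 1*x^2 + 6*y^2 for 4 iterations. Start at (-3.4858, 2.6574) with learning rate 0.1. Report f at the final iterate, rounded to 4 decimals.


Gradient descent on f(x,y) = 1*x^2 + 6*y^2.
Starting point: (-3.4858, 2.6574), alpha = 0.1
Step 1: grad_x = 2*1*-3.4858 = -6.9716, grad_y = 2*6*2.6574 = 31.8888
  x_1 = -3.4858 - 0.1*-6.9716 = -2.7886
  y_1 = 2.6574 - 0.1*31.8888 = -0.5315
Step 2: grad_x = 2*1*-2.7886 = -5.5773, grad_y = 2*6*-0.5315 = -6.3778
  x_2 = -2.7886 - 0.1*-5.5773 = -2.2309
  y_2 = -0.5315 - 0.1*-6.3778 = 0.1063
Step 3: grad_x = 2*1*-2.2309 = -4.4618, grad_y = 2*6*0.1063 = 1.2756
  x_3 = -2.2309 - 0.1*-4.4618 = -1.7847
  y_3 = 0.1063 - 0.1*1.2756 = -0.0213
Step 4: grad_x = 2*1*-1.7847 = -3.5695, grad_y = 2*6*-0.0213 = -0.2551
  x_4 = -1.7847 - 0.1*-3.5695 = -1.4278
  y_4 = -0.0213 - 0.1*-0.2551 = 0.0043
f(-1.4278, 0.0043) = 1*(-1.4278)^2 + 6*0.0043^2 = 2.0387


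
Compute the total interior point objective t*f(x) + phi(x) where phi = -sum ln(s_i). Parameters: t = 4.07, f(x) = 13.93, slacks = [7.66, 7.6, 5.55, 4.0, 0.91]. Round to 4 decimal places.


Step 1: Compute log-barrier.
ln values: [2.036, 2.0281, 1.7138, 1.3863, -0.0943]
phi = -(2.036 + 2.0281 + 1.7138 + 1.3863 - 0.0943) = -7.0699
Step 2: Compute augmented objective.
t*f(x) = 4.07*13.93 = 56.6951
Total = 56.6951 - 7.0699 = 49.6252


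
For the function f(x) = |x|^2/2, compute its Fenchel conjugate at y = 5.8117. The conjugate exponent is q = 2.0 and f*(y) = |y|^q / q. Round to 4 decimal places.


The conjugate exponent q satisfies 1/p + 1/q = 1.
p = 2, so q = 2/(2 - 1) = 2.0
|y|^q = 5.8117^2.0 = 33.7759
f*(5.8117) = 33.7759 / 2.0 = 16.8879


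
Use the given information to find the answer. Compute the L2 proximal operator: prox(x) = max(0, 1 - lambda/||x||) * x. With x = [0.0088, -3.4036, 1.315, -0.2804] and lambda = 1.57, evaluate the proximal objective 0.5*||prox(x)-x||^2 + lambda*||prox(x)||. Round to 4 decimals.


Step 1: Compute ||x||.
||x|| = 3.6596
Step 2: Compute scaling factor.
scale = max(0, 1 - 1.57/3.6596) = 0.571
Step 3: prox(x) = [0.005, -1.9434, 0.7508, -0.1601]
||prox(x)|| = 2.0896
Step 4: Proximal objective.
0.5*||prox-x||^2 = 1.2325
lambda*||prox|| = 3.2807
Total = 4.5131


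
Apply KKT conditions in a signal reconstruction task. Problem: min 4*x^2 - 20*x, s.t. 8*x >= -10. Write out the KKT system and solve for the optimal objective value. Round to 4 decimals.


Step 1: Try lambda = 0 (constraint inactive).
Stationarity: 2*4*x - 20 = 0
x* = 20/(2*4) = 2.5
Check constraint: 8*2.5 = 20.0 >= -10 -- satisfied.
Step 2: Compute optimal value.
f(x*) = 4*2.5^2 - 20*2.5 = -25.0


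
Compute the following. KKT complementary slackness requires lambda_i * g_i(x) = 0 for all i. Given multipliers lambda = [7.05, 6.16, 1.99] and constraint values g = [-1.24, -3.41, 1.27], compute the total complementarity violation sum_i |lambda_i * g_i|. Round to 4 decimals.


KKT complementary slackness check:
lambda_1 * g_1 = 7.05 * -1.24 = -8.742
lambda_2 * g_2 = 6.16 * -3.41 = -21.0056
lambda_3 * g_3 = 1.99 * 1.27 = 2.5273
Total violation = 8.742 + 21.0056 + 2.5273 = 32.2749


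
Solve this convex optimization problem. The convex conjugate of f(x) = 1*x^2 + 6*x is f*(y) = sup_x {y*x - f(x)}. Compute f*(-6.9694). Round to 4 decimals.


f*(y) = sup_x {y*x - a*x^2 - b*x} = sup_x {(y-b)*x - a*x^2}
FOC: (y - b) - 2a*x = 0 => x* = (y - b)/(2a)
x* = (-6.9694 - 6)/(2*1) = -6.4847
f*(-6.9694) = (y-b)^2/(4a) = (-6.9694 - 6)^2/(4*1)
= 168.2053/4 = 42.0513


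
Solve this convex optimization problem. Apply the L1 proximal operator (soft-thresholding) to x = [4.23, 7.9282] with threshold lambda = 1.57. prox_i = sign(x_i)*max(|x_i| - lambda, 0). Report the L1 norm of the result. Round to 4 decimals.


Soft-thresholding with lambda = 1.57:
prox(4.23) = sign(4.23)*max(|4.23| - 1.57, 0) = 2.66
prox(7.9282) = sign(7.9282)*max(|7.9282| - 1.57, 0) = 6.3582
prox(x) = [2.66, 6.3582]
||prox(x)||_1 = 2.66 + 6.3582 = 9.0182


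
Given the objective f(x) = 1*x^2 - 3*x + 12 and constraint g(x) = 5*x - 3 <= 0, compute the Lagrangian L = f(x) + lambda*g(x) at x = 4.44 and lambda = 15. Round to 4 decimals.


Step 1: Evaluate f(x).
f(4.44) = 1*4.44^2 - 3*4.44 + 12 = 18.3936
Step 2: Evaluate g(x).
g(4.44) = 5*4.44 - 3 = 19.2
Step 3: Compute Lagrangian.
L = 18.3936 + 15*19.2 = 306.3936


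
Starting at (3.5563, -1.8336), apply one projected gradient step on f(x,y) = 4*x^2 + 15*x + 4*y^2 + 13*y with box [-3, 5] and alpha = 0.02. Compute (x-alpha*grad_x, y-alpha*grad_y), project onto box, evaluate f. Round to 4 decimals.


Step 1: Compute gradient at (3.5563, -1.8336).
grad_x = 2*4*3.5563 + 15 = 43.4504
grad_y = 2*4*-1.8336 + 13 = -1.6688
Step 2: Gradient step.
x_raw = 3.5563 - 0.02*43.4504 = 2.6873
y_raw = -1.8336 - 0.02*-1.6688 = -1.8002
Step 3: Project onto [-3, 5].
x_proj = clip(2.6873) = 2.6873
y_proj = clip(-1.8002) = -1.8002
Step 4: Evaluate f.
f(2.6873, -1.8002) = 58.7558


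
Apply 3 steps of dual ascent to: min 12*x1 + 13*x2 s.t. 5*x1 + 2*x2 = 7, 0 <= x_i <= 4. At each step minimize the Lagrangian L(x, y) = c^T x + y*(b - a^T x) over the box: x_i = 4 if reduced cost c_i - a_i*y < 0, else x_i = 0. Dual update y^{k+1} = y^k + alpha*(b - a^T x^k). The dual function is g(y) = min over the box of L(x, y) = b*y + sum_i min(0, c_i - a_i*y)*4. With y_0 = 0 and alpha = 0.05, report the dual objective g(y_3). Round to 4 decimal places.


Dual ascent for LP: min 12*x1 + 13*x2, 5*x1 + 2*x2 = 7, 0 <= x_i <= 4
Step 1: y^k = 0.0, reduced costs: (12.0, 13.0)
  x^k = (0.0, 0.0), subgradient = b - a^T x = 7.0
  y^{k+1} = 0.0 + 0.05*7.0 = 0.35
Step 2: y^k = 0.35, reduced costs: (10.25, 12.3)
  x^k = (0.0, 0.0), subgradient = b - a^T x = 7.0
  y^{k+1} = 0.35 + 0.05*7.0 = 0.7
Step 3: y^k = 0.7, reduced costs: (8.5, 11.6)
  x^k = (0.0, 0.0), subgradient = b - a^T x = 7.0
  y^{k+1} = 0.7 + 0.05*7.0 = 1.05
Dual objective at y_3 = 1.05: reduced costs (6.75, 10.9), box minimizer x = (0.0, 0.0)
g(y_3) = b*y + (c1 - a1*y)*x1 + (c2 - a2*y)*x2 = 7*1.05 + 6.75*0.0 + 10.9*0.0 = 7.35 + 0.0 + 0.0 = 7.35


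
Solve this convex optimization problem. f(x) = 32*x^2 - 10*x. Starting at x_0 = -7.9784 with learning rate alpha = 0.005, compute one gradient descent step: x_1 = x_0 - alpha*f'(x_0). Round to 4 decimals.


We compute the gradient at x_0 and apply the update.
f'(x) = 64*x - 10
f'(-7.9784) = 64*-7.9784 - 10 = -520.6176
x_1 = -7.9784 - 0.005*-520.6176 = -5.3753


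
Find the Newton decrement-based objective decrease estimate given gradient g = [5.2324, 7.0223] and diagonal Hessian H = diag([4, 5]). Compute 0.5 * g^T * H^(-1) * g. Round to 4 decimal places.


Step 1: H is diagonal, so H^(-1) * g = [1.3081, 1.4045].
Step 2: g^T H^(-1) g = sum_i g_i^2 / H_ii
  = (5.2324)^2/4 + (7.0223)^2/5
  = 6.8445 + 9.8625 = 16.707
Step 3: Objective decrease = 0.5 * g^T H^(-1) g = 8.3535


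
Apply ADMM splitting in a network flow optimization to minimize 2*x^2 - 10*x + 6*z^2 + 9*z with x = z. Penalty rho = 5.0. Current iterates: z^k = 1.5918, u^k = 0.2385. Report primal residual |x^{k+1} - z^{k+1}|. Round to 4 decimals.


ADMM iteration with rho = 5.0, z^k = 1.5918, u^k = 0.2385
Step 1: x-update.
Minimize 2*x^2 - 10*x + (5.0/2)*(x - 1.5918 + 0.2385)^2
FOC: (2*2 + 5.0)*x = 10 + 5.0*(1.5918 - 0.2385)
x^{k+1} = 1.8629
Step 2: z-update.
Minimize 6*z^2 + 9*z + (5.0/2)*(1.8629 - z + 0.2385)^2
FOC: (2*6 + 5.0)*z = -9 + 5.0*(1.8629 + 0.2385)
z^{k+1} = 0.0887
Step 3: u-update.
u^{k+1} = 0.2385 + 1.8629 - 0.0887 = 2.0128
Step 4: Primal residual = |1.8629 - 0.0887| = 1.7743


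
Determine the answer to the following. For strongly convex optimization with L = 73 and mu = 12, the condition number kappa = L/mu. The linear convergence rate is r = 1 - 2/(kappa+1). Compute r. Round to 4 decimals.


Step 1: Compute the condition number.
kappa = L/mu = 73/12 = 6.0833
Step 2: Compute the convergence rate.
r = 1 - 2/(kappa + 1) = 1 - 2*mu/(L + mu) = (L - mu)/(L + mu) = 61/85 = 0.7176


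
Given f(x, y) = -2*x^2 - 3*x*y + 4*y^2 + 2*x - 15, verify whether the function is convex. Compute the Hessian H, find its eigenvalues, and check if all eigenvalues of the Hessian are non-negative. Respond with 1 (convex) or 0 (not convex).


The Hessian of f(x,y) = -2*x^2 - 3*x*y + 4*y^2 + 2*x - 15 is:
H = [[-4, -3], [-3, 8]]
Trace = -4 + 8 = 4
Determinant = -4*8 - (-3)^2 = -41
Discriminant = (4)^2 - 4*-41 = 180.0
Eigenvalues: lambda_1 = -4.7082, lambda_2 = 8.7082
The function is not convex.

0


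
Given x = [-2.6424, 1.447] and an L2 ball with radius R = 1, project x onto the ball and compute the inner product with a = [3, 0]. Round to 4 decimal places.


Step 1: Compute ||x|| (intermediates to 6 decimals).
||x|| = sqrt((-2.6424)^2 + 1.447^2) = 3.012654
Step 2: Project.
Since ||x|| > R, scale = R/||x|| = 1/3.012654 = 0.331933, proj(x) = scale * x
proj(x) = [-0.8771, 0.480307]
Step 3: Dot product.
a^T * proj(x) = 3*(-0.8771) + 0*0.480307 = -2.6313


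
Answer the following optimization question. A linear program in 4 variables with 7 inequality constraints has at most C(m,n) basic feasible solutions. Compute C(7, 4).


Each vertex corresponds to some choice of n active constraints out of m, so the number of vertices is at most C(m, n) = m! / (n!(m-n)!).
m = 7, n = 4
Numerator: 7 * 6 * 5 * 4
Denominator: 4! = 24
C(7, 4) = 35


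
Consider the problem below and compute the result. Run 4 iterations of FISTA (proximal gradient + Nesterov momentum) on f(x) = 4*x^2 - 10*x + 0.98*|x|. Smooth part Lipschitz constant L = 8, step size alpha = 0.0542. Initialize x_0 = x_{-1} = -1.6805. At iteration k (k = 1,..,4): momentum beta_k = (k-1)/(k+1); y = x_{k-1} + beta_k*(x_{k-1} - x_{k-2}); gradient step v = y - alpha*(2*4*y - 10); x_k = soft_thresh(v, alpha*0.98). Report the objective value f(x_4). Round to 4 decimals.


FISTA on f(x) = 4*x^2 - 10*x + 0.98*|x|
L = 8, alpha = 0.0542
Iteration 1: beta = 0.0, y = -1.6805 + 0.0*(-1.6805 + 1.6805) = -1.6805
  grad(y) = -23.444, v = y - alpha*grad = -0.4098
  prox(v) = soft_thresh(-0.4098, 0.0531) = -0.3567
Iteration 2: beta = 0.3333, y = -0.3567 + 0.3333*(-0.3567 + 1.6805) = 0.0845
  grad(y) = -9.3237, v = y - alpha*grad = 0.5899
  prox(v) = soft_thresh(0.5899, 0.0531) = 0.5368
Iteration 3: beta = 0.5, y = 0.5368 + 0.5*(0.5368 + 0.3567) = 0.9835
  grad(y) = -2.1319, v = y - alpha*grad = 1.0991
  prox(v) = soft_thresh(1.0991, 0.0531) = 1.0459
Iteration 4: beta = 0.6, y = 1.0459 + 0.6*(1.0459 - 0.5368) = 1.3515
  grad(y) = 0.8116, v = y - alpha*grad = 1.3075
  prox(v) = soft_thresh(1.3075, 0.0531) = 1.2543
f(x_4) = 4*1.2543^2 - 10*1.2543 + 0.98*|1.2543| = -5.0207


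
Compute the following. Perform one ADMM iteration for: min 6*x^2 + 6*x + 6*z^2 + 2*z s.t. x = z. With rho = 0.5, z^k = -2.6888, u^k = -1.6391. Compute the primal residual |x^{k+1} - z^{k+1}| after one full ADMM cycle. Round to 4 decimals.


ADMM iteration with rho = 0.5, z^k = -2.6888, u^k = -1.6391
Step 1: x-update.
Minimize 6*x^2 + 6*x + (0.5/2)*(x + 2.6888 - 1.6391)^2
FOC: (2*6 + 0.5)*x = -6 + 0.5*(-2.6888 + 1.6391)
x^{k+1} = -0.522
Step 2: z-update.
Minimize 6*z^2 + 2*z + (0.5/2)*(-0.522 - z - 1.6391)^2
FOC: (2*6 + 0.5)*z = -2 + 0.5*(-0.522 - 1.6391)
z^{k+1} = -0.2464
Step 3: u-update.
u^{k+1} = -1.6391 - 0.522 + 0.2464 = -1.9146
Step 4: Primal residual = |-0.522 + 0.2464| = 0.2755


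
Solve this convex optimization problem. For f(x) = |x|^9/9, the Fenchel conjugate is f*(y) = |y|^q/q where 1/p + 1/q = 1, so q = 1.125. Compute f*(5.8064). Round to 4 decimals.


The conjugate exponent q satisfies 1/p + 1/q = 1.
p = 9, so q = 9/(9 - 1) = 1.125
|y|^q = 5.8064^1.125 = 7.2343
f*(5.8064) = 7.2343 / 1.125 = 6.4305


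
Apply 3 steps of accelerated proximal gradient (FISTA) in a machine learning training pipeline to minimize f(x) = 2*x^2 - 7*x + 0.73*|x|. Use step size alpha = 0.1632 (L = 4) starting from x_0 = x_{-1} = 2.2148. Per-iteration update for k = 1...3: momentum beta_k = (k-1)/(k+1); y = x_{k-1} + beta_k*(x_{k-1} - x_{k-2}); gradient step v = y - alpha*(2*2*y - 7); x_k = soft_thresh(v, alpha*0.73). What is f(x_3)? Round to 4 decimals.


FISTA on f(x) = 2*x^2 - 7*x + 0.73*|x|
L = 4, alpha = 0.1632
Iteration 1: beta = 0.0, y = 2.2148 + 0.0*(2.2148 - 2.2148) = 2.2148
  grad(y) = 1.8592, v = y - alpha*grad = 1.9114
  prox(v) = soft_thresh(1.9114, 0.1191) = 1.7922
Iteration 2: beta = 0.3333, y = 1.7922 + 0.3333*(1.7922 - 2.2148) = 1.6514
  grad(y) = -0.3944, v = y - alpha*grad = 1.7158
  prox(v) = soft_thresh(1.7158, 0.1191) = 1.5966
Iteration 3: beta = 0.5, y = 1.5966 + 0.5*(1.5966 - 1.7922) = 1.4988
  grad(y) = -1.0047, v = y - alpha*grad = 1.6628
  prox(v) = soft_thresh(1.6628, 0.1191) = 1.5437
f(x_3) = 2*1.5437^2 - 7*1.5437 + 0.73*|1.5437| = -4.913


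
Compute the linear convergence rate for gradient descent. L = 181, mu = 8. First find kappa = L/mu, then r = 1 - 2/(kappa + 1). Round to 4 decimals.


Step 1: Compute the condition number.
kappa = L/mu = 181/8 = 22.625
Step 2: Compute the convergence rate.
r = 1 - 2/(kappa + 1) = 1 - 2*mu/(L + mu) = (L - mu)/(L + mu) = 173/189 = 0.9153


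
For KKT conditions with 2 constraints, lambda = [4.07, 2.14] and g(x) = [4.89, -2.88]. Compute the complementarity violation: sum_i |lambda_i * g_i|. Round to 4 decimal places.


KKT complementary slackness check:
lambda_1 * g_1 = 4.07 * 4.89 = 19.9023
lambda_2 * g_2 = 2.14 * -2.88 = -6.1632
Total violation = 19.9023 + 6.1632 = 26.0655


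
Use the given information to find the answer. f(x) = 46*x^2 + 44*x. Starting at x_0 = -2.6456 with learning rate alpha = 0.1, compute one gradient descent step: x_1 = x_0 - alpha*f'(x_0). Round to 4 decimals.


We compute the gradient at x_0 and apply the update.
f'(x) = 92*x + 44
f'(-2.6456) = 92*-2.6456 + 44 = -199.3952
x_1 = -2.6456 - 0.1*-199.3952 = 17.2939


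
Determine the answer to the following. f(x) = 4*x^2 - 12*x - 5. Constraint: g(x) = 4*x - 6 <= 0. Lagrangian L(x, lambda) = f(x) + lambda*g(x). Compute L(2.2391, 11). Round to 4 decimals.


Step 1: Evaluate f(x).
f(2.2391) = 4*2.2391^2 - 12*2.2391 - 5 = -11.8149
Step 2: Evaluate g(x).
g(2.2391) = 4*2.2391 - 6 = 2.9564
Step 3: Compute Lagrangian.
L = -11.8149 + 11*2.9564 = 20.7055


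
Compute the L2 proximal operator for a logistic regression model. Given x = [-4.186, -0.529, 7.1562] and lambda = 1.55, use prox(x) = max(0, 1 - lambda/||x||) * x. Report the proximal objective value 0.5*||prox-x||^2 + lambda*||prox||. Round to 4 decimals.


Step 1: Compute ||x||.
||x|| = 8.3074
Step 2: Compute scaling factor.
scale = max(0, 1 - 1.55/8.3074) = 0.8134
Step 3: prox(x) = [-3.405, -0.4303, 5.821]
||prox(x)|| = 6.7574
Step 4: Proximal objective.
0.5*||prox-x||^2 = 1.2013
lambda*||prox|| = 10.474
Total = 11.6753


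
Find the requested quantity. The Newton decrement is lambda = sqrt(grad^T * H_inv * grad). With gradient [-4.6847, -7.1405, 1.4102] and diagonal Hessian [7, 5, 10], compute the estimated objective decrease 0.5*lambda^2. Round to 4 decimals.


Step 1: H is diagonal, so H^(-1) * g = [-0.6692, -1.4281, 0.141].
Step 2: g^T H^(-1) g = sum_i g_i^2 / H_ii
  = (-4.6847)^2/7 + (-7.1405)^2/5 + (1.4102)^2/10
  = 3.1352 + 10.1973 + 0.1989 = 13.5314
Step 3: Objective decrease = 0.5 * g^T H^(-1) g = 6.7657


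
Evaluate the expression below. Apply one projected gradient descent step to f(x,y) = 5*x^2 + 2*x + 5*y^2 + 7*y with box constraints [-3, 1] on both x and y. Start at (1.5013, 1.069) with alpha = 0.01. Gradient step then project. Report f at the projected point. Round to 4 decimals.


Step 1: Compute gradient at (1.5013, 1.069).
grad_x = 2*5*1.5013 + 2 = 17.013
grad_y = 2*5*1.069 + 7 = 17.69
Step 2: Gradient step.
x_raw = 1.5013 - 0.01*17.013 = 1.3312
y_raw = 1.069 - 0.01*17.69 = 0.8921
Step 3: Project onto [-3, 1].
x_proj = clip(1.3312) = 1.0
y_proj = clip(0.8921) = 0.8921
Step 4: Evaluate f.
f(1.0, 0.8921) = 17.2239


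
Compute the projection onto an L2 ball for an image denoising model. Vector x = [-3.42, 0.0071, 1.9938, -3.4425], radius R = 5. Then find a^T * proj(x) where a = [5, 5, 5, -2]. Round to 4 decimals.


Step 1: Compute ||x|| (intermediates to 6 decimals).
||x|| = sqrt((-3.42)^2 + 0.0071^2 + 1.9938^2 + (-3.4425)^2) = 5.246189
Step 2: Project.
Since ||x|| > R, scale = R/||x|| = 5/5.246189 = 0.953073, proj(x) = scale * x
proj(x) = [-3.25951, 0.006767, 1.900237, -3.280954]
Step 3: Dot product.
a^T * proj(x) = 5*(-3.25951) + 5*0.006767 + 5*1.900237 - 2*(-3.280954) = -0.2006


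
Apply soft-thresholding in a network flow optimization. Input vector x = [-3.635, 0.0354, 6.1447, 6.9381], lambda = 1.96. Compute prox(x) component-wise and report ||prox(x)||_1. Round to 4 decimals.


Soft-thresholding with lambda = 1.96:
prox(-3.635) = sign(-3.635)*max(|-3.635| - 1.96, 0) = -1.675
prox(0.0354) = sign(0.0354)*max(|0.0354| - 1.96, 0) = 0.0
prox(6.1447) = sign(6.1447)*max(|6.1447| - 1.96, 0) = 4.1847
prox(6.9381) = sign(6.9381)*max(|6.9381| - 1.96, 0) = 4.9781
prox(x) = [-1.675, 0.0, 4.1847, 4.9781]
||prox(x)||_1 = 1.675 + 0.0 + 4.1847 + 4.9781 = 10.8378


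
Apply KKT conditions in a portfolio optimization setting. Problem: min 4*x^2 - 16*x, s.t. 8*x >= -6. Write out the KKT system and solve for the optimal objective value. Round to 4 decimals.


Step 1: Try lambda = 0 (constraint inactive).
Stationarity: 2*4*x - 16 = 0
x* = 16/(2*4) = 2.0
Check constraint: 8*2.0 = 16.0 >= -6 -- satisfied.
Step 2: Compute optimal value.
f(x*) = 4*2.0^2 - 16*2.0 = -16.0


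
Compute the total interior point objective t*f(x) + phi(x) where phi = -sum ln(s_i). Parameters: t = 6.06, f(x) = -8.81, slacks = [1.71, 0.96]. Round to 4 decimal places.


Step 1: Compute log-barrier.
ln values: [0.5365, -0.0408]
phi = -(0.5365 - 0.0408) = -0.4957
Step 2: Compute augmented objective.
t*f(x) = 6.06*-8.81 = -53.3886
Total = -53.3886 - 0.4957 = -53.8843


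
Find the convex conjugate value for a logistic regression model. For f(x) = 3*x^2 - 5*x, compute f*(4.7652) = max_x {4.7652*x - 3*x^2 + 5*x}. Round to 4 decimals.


f*(y) = sup_x {y*x - a*x^2 - b*x} = sup_x {(y-b)*x - a*x^2}
FOC: (y - b) - 2a*x = 0 => x* = (y - b)/(2a)
x* = (4.7652 + 5)/(2*3) = 1.6275
f*(4.7652) = (y-b)^2/(4a) = (4.7652 + 5)^2/(4*3)
= 95.3591/12 = 7.9466


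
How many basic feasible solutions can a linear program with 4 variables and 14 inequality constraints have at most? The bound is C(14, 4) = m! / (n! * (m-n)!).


Each vertex corresponds to some choice of n active constraints out of m, so the number of vertices is at most C(m, n) = m! / (n!(m-n)!).
m = 14, n = 4
Numerator: 14 * 13 * 12 * 11
Denominator: 4! = 24
C(14, 4) = 1001


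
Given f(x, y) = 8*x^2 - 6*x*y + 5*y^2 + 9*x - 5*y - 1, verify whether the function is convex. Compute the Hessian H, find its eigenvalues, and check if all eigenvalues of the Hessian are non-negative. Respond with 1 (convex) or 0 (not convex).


The Hessian of f(x,y) = 8*x^2 - 6*x*y + 5*y^2 + 9*x - 5*y - 1 is:
H = [[16, -6], [-6, 10]]
Trace = 16 + 10 = 26
Determinant = 16*10 - (-6)^2 = 124
Discriminant = (26)^2 - 4*124 = 180.0
Eigenvalues: lambda_1 = 6.2918, lambda_2 = 19.7082
The function is convex.

1


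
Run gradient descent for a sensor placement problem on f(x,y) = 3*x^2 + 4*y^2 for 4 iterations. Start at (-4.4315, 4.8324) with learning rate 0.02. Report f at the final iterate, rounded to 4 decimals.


Gradient descent on f(x,y) = 3*x^2 + 4*y^2.
Starting point: (-4.4315, 4.8324), alpha = 0.02
Step 1: grad_x = 2*3*-4.4315 = -26.589, grad_y = 2*4*4.8324 = 38.6592
  x_1 = -4.4315 - 0.02*-26.589 = -3.8997
  y_1 = 4.8324 - 0.02*38.6592 = 4.0592
Step 2: grad_x = 2*3*-3.8997 = -23.3983, grad_y = 2*4*4.0592 = 32.4737
  x_2 = -3.8997 - 0.02*-23.3983 = -3.4318
  y_2 = 4.0592 - 0.02*32.4737 = 3.4097
Step 3: grad_x = 2*3*-3.4318 = -20.5905, grad_y = 2*4*3.4097 = 27.2779
  x_3 = -3.4318 - 0.02*-20.5905 = -3.0199
  y_3 = 3.4097 - 0.02*27.2779 = 2.8642
Step 4: grad_x = 2*3*-3.0199 = -18.1197, grad_y = 2*4*2.8642 = 22.9135
  x_4 = -3.0199 - 0.02*-18.1197 = -2.6575
  y_4 = 2.8642 - 0.02*22.9135 = 2.4059
f(-2.6575, 2.4059) = 3*(-2.6575)^2 + 4*2.4059^2 = 44.3414


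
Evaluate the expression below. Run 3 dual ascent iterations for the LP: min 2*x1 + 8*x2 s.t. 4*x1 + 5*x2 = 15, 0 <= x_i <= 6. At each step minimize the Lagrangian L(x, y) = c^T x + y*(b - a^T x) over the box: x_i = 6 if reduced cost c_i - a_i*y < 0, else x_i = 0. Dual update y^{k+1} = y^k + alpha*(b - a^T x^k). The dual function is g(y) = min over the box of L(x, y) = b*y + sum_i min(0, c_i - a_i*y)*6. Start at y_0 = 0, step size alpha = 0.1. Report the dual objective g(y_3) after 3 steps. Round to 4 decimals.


Dual ascent for LP: min 2*x1 + 8*x2, 4*x1 + 5*x2 = 15, 0 <= x_i <= 6
Step 1: y^k = 0.0, reduced costs: (2.0, 8.0)
  x^k = (0.0, 0.0), subgradient = b - a^T x = 15.0
  y^{k+1} = 0.0 + 0.1*15.0 = 1.5
Step 2: y^k = 1.5, reduced costs: (-4.0, 0.5)
  x^k = (6.0, 0.0), subgradient = b - a^T x = -9.0
  y^{k+1} = 1.5 + 0.1*-9.0 = 0.6
Step 3: y^k = 0.6, reduced costs: (-0.4, 5.0)
  x^k = (6.0, 0.0), subgradient = b - a^T x = -9.0
  y^{k+1} = 0.6 + 0.1*-9.0 = -0.3
Dual objective at y_3 = -0.3: reduced costs (3.2, 9.5), box minimizer x = (0.0, 0.0)
g(y_3) = b*y + (c1 - a1*y)*x1 + (c2 - a2*y)*x2 = 15*(-0.3) + 3.2*0.0 + 9.5*0.0 = -4.5 + 0.0 + 0.0 = -4.5


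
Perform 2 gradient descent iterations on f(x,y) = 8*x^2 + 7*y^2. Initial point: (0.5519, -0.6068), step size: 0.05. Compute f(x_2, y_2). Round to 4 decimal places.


Gradient descent on f(x,y) = 8*x^2 + 7*y^2.
Starting point: (0.5519, -0.6068), alpha = 0.05
Step 1: grad_x = 2*8*0.5519 = 8.8304, grad_y = 2*7*-0.6068 = -8.4952
  x_1 = 0.5519 - 0.05*8.8304 = 0.1104
  y_1 = -0.6068 - 0.05*-8.4952 = -0.182
Step 2: grad_x = 2*8*0.1104 = 1.7661, grad_y = 2*7*-0.182 = -2.5486
  x_2 = 0.1104 - 0.05*1.7661 = 0.0221
  y_2 = -0.182 - 0.05*-2.5486 = -0.0546
f(0.0221, -0.0546) = 8*0.0221^2 + 7*(-0.0546)^2 = 0.0248


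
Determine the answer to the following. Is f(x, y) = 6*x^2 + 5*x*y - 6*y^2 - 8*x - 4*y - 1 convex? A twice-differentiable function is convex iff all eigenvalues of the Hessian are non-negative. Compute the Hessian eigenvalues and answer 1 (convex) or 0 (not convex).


The Hessian of f(x,y) = 6*x^2 + 5*x*y - 6*y^2 - 8*x - 4*y - 1 is:
H = [[12, 5], [5, -12]]
Trace = 12 - 12 = 0
Determinant = 12*-12 - (5)^2 = -169
Discriminant = (0)^2 - 4*-169 = 676.0
Eigenvalues: lambda_1 = -13.0, lambda_2 = 13.0
The function is not convex.

0


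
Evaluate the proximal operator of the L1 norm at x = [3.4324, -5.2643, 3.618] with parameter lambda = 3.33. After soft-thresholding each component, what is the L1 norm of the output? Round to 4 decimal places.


Soft-thresholding with lambda = 3.33:
prox(3.4324) = sign(3.4324)*max(|3.4324| - 3.33, 0) = 0.1024
prox(-5.2643) = sign(-5.2643)*max(|-5.2643| - 3.33, 0) = -1.9343
prox(3.618) = sign(3.618)*max(|3.618| - 3.33, 0) = 0.288
prox(x) = [0.1024, -1.9343, 0.288]
||prox(x)||_1 = 0.1024 + 1.9343 + 0.288 = 2.3247


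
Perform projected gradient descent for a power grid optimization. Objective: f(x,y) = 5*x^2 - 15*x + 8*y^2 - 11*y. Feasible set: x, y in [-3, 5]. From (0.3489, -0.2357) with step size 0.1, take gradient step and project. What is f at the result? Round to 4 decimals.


Step 1: Compute gradient at (0.3489, -0.2357).
grad_x = 2*5*0.3489 - 15 = -11.511
grad_y = 2*8*-0.2357 - 11 = -14.7712
Step 2: Gradient step.
x_raw = 0.3489 - 0.1*-11.511 = 1.5
y_raw = -0.2357 - 0.1*-14.7712 = 1.2414
Step 3: Project onto [-3, 5].
x_proj = clip(1.5) = 1.5
y_proj = clip(1.2414) = 1.2414
Step 4: Evaluate f.
f(1.5, 1.2414) = -12.5766


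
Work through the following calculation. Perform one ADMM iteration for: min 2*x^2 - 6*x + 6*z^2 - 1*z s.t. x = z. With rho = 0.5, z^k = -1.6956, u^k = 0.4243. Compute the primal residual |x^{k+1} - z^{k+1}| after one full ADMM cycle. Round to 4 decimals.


ADMM iteration with rho = 0.5, z^k = -1.6956, u^k = 0.4243
Step 1: x-update.
Minimize 2*x^2 - 6*x + (0.5/2)*(x + 1.6956 + 0.4243)^2
FOC: (2*2 + 0.5)*x = 6 + 0.5*(-1.6956 - 0.4243)
x^{k+1} = 1.0978
Step 2: z-update.
Minimize 6*z^2 - 1*z + (0.5/2)*(1.0978 - z + 0.4243)^2
FOC: (2*6 + 0.5)*z = 1 + 0.5*(1.0978 + 0.4243)
z^{k+1} = 0.1409
Step 3: u-update.
u^{k+1} = 0.4243 + 1.0978 - 0.1409 = 1.3812
Step 4: Primal residual = |1.0978 - 0.1409| = 0.9569


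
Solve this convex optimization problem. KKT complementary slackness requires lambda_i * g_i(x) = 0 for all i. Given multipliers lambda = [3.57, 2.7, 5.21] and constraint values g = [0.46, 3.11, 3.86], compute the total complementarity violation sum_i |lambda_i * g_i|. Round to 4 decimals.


KKT complementary slackness check:
lambda_1 * g_1 = 3.57 * 0.46 = 1.6422
lambda_2 * g_2 = 2.7 * 3.11 = 8.397
lambda_3 * g_3 = 5.21 * 3.86 = 20.1106
Total violation = 1.6422 + 8.397 + 20.1106 = 30.1498


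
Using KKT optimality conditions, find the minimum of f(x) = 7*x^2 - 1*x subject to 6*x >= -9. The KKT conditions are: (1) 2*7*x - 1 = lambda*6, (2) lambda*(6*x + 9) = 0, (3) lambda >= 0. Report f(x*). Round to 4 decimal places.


Step 1: Try lambda = 0 (constraint inactive).
Stationarity: 2*7*x - 1 = 0
x* = 1/(2*7) = 1/14 = 0.0714 (rounded; the exact value 1/14 is used below)
Check constraint: 6*0.0714 = 0.4284 >= -9 -- satisfied.
Step 2: Compute optimal value.
f(x*) = 7*(1/14)^2 - 1*(1/14) = -0.0357


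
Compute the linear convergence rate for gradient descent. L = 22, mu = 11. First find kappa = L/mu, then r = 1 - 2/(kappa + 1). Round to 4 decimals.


Step 1: Compute the condition number.
kappa = L/mu = 22/11 = 2.0
Step 2: Compute the convergence rate.
r = 1 - 2/(kappa + 1) = 1 - 2*mu/(L + mu) = (L - mu)/(L + mu) = 11/33 = 0.3333


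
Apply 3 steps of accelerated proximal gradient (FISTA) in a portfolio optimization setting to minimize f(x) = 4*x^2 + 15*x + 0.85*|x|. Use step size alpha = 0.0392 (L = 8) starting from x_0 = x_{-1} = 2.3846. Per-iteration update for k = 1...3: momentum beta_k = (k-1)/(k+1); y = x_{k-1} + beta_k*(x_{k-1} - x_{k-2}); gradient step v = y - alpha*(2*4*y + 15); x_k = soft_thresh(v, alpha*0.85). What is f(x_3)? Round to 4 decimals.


FISTA on f(x) = 4*x^2 + 15*x + 0.85*|x|
L = 8, alpha = 0.0392
Iteration 1: beta = 0.0, y = 2.3846 + 0.0*(2.3846 - 2.3846) = 2.3846
  grad(y) = 34.0768, v = y - alpha*grad = 1.0488
  prox(v) = soft_thresh(1.0488, 0.0333) = 1.0155
Iteration 2: beta = 0.3333, y = 1.0155 + 0.3333*(1.0155 - 2.3846) = 0.5591
  grad(y) = 19.4727, v = y - alpha*grad = -0.2042
  prox(v) = soft_thresh(-0.2042, 0.0333) = -0.1709
Iteration 3: beta = 0.5, y = -0.1709 + 0.5*(-0.1709 - 1.0155) = -0.7641
  grad(y) = 8.8871, v = y - alpha*grad = -1.1125
  prox(v) = soft_thresh(-1.1125, 0.0333) = -1.0792
f(x_3) = 4*(-1.0792)^2 + 15*(-1.0792) + 0.85*|-1.0792| = -10.6118


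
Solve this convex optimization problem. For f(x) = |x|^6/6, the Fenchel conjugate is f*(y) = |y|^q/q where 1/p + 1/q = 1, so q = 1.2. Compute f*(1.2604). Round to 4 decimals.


The conjugate exponent q satisfies 1/p + 1/q = 1.
p = 6, so q = 6/(6 - 1) = 1.2
|y|^q = 1.2604^1.2 = 1.3201
f*(1.2604) = 1.3201 / 1.2 = 1.1001


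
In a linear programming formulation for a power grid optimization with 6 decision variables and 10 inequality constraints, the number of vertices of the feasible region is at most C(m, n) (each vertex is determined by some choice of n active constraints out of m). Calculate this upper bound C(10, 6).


Each vertex corresponds to some choice of n active constraints out of m, so the number of vertices is at most C(m, n) = m! / (n!(m-n)!).
m = 10, n = 6
Numerator: 10 * 9 * 8 * 7 * 6 * 5
Denominator: 6! = 720
C(10, 6) = 210


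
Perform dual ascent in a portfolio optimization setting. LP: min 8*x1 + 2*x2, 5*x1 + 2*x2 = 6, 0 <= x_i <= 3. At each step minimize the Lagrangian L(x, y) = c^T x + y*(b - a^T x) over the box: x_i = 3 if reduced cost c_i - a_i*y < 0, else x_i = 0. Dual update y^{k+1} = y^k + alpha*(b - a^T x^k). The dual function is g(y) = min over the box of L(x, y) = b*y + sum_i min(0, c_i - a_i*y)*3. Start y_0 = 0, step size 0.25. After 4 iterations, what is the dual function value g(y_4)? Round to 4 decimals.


Dual ascent for LP: min 8*x1 + 2*x2, 5*x1 + 2*x2 = 6, 0 <= x_i <= 3
Step 1: y^k = 0.0, reduced costs: (8.0, 2.0)
  x^k = (0.0, 0.0), subgradient = b - a^T x = 6.0
  y^{k+1} = 0.0 + 0.25*6.0 = 1.5
Step 2: y^k = 1.5, reduced costs: (0.5, -1.0)
  x^k = (0.0, 3.0), subgradient = b - a^T x = 0.0
  y^{k+1} = 1.5 + 0.25*0.0 = 1.5
Step 3: y^k = 1.5, reduced costs: (0.5, -1.0)
  x^k = (0.0, 3.0), subgradient = b - a^T x = 0.0
  y^{k+1} = 1.5 + 0.25*0.0 = 1.5
Step 4: y^k = 1.5, reduced costs: (0.5, -1.0)
  x^k = (0.0, 3.0), subgradient = b - a^T x = 0.0
  y^{k+1} = 1.5 + 0.25*0.0 = 1.5
Dual objective at y_4 = 1.5: reduced costs (0.5, -1.0), box minimizer x = (0.0, 3.0)
g(y_4) = b*y + (c1 - a1*y)*x1 + (c2 - a2*y)*x2 = 6*1.5 + 0.5*0.0 + (-1.0)*3.0 = 9.0 + 0.0 - 3.0 = 6.0


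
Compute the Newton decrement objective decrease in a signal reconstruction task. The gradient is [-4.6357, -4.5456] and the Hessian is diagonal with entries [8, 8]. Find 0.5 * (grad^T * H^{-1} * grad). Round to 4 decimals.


Step 1: H is diagonal, so H^(-1) * g = [-0.5795, -0.5682].
Step 2: g^T H^(-1) g = sum_i g_i^2 / H_ii
  = (-4.6357)^2/8 + (-4.5456)^2/8
  = 2.6862 + 2.5828 = 5.269
Step 3: Objective decrease = 0.5 * g^T H^(-1) g = 2.6345


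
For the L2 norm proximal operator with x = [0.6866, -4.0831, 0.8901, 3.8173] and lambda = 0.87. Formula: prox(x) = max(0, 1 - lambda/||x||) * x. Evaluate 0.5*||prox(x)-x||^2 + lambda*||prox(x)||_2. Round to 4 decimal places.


Step 1: Compute ||x||.
||x|| = 5.7015
Step 2: Compute scaling factor.
scale = max(0, 1 - 0.87/5.7015) = 0.8474
Step 3: prox(x) = [0.5818, -3.4601, 0.7543, 3.2348]
||prox(x)|| = 4.8315
Step 4: Proximal objective.
0.5*||prox-x||^2 = 0.3785
lambda*||prox|| = 4.2034
Total = 4.5819


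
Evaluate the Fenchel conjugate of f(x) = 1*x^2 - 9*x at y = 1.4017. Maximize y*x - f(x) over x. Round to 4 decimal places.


f*(y) = sup_x {y*x - a*x^2 - b*x} = sup_x {(y-b)*x - a*x^2}
FOC: (y - b) - 2a*x = 0 => x* = (y - b)/(2a)
x* = (1.4017 + 9)/(2*1) = 5.2009
f*(1.4017) = (y-b)^2/(4a) = (1.4017 + 9)^2/(4*1)
= 108.1954/4 = 27.0488


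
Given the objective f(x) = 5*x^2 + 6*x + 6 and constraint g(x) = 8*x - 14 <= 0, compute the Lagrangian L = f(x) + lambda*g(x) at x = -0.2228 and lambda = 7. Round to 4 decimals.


Step 1: Evaluate f(x).
f(-0.2228) = 5*(-0.2228)^2 + 6*(-0.2228) + 6 = 4.9114
Step 2: Evaluate g(x).
g(-0.2228) = 8*-0.2228 - 14 = -15.7824
Step 3: Compute Lagrangian.
L = 4.9114 + 7*-15.7824 = -105.5654


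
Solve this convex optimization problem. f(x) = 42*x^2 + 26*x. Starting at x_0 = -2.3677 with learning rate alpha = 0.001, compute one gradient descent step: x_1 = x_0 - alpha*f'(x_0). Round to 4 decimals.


We compute the gradient at x_0 and apply the update.
f'(x) = 84*x + 26
f'(-2.3677) = 84*-2.3677 + 26 = -172.8868
x_1 = -2.3677 - 0.001*-172.8868 = -2.1948


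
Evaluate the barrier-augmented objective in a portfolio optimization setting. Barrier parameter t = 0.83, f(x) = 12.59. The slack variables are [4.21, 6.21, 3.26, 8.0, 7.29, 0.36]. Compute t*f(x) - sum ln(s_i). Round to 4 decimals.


Step 1: Compute log-barrier.
ln values: [1.4375, 1.8262, 1.1817, 2.0794, 1.9865, -1.0217]
phi = -(1.4375 + 1.8262 + 1.1817 + 2.0794 + 1.9865 - 1.0217) = -7.4896
Step 2: Compute augmented objective.
t*f(x) = 0.83*12.59 = 10.4497
Total = 10.4497 - 7.4896 = 2.9601


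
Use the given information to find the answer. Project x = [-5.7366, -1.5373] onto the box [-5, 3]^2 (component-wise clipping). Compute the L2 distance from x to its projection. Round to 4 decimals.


Project each component onto [-5, 3].
clip(-5.7366) = -5.0, clip(-1.5373) = -1.5373
Projection = [-5.0, -1.5373]
Squared diffs: [0.5426, 0.0]
Distance = sqrt(0.5426) = 0.7366


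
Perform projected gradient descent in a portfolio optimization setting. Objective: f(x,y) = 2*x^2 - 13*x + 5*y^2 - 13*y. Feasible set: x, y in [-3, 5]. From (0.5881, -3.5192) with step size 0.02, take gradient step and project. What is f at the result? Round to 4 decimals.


Step 1: Compute gradient at (0.5881, -3.5192).
grad_x = 2*2*0.5881 - 13 = -10.6476
grad_y = 2*5*-3.5192 - 13 = -48.192
Step 2: Gradient step.
x_raw = 0.5881 - 0.02*-10.6476 = 0.8011
y_raw = -3.5192 - 0.02*-48.192 = -2.5554
Step 3: Project onto [-3, 5].
x_proj = clip(0.8011) = 0.8011
y_proj = clip(-2.5554) = -2.5554
Step 4: Evaluate f.
f(0.8011, -2.5554) = 56.7387


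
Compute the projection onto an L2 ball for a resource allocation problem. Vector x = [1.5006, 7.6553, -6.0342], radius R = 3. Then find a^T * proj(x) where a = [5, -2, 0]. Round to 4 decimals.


Step 1: Compute ||x|| (intermediates to 6 decimals).
||x|| = sqrt(1.5006^2 + 7.6553^2 + (-6.0342)^2) = 9.862403
Step 2: Project.
Since ||x|| > R, scale = R/||x|| = 3/9.862403 = 0.304186, proj(x) = scale * x
proj(x) = [0.456462, 2.328635, -1.835519]
Step 3: Dot product.
a^T * proj(x) = 5*0.456462 - 2*2.328635 + 0*(-1.835519) = -2.375


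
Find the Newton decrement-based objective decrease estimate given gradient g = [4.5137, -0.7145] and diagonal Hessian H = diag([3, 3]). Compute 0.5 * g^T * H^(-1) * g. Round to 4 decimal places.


Step 1: H is diagonal, so H^(-1) * g = [1.5046, -0.2382].
Step 2: g^T H^(-1) g = sum_i g_i^2 / H_ii
  = (4.5137)^2/3 + (-0.7145)^2/3
  = 6.7912 + 0.1702 = 6.9613
Step 3: Objective decrease = 0.5 * g^T H^(-1) g = 3.4807


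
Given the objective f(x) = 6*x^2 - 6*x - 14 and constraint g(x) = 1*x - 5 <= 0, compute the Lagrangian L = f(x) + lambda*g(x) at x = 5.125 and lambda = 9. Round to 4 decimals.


Step 1: Evaluate f(x).
f(5.125) = 6*5.125^2 - 6*5.125 - 14 = 112.8438
Step 2: Evaluate g(x).
g(5.125) = 1*5.125 - 5 = 0.125
Step 3: Compute Lagrangian.
L = 112.8438 + 9*0.125 = 113.9688


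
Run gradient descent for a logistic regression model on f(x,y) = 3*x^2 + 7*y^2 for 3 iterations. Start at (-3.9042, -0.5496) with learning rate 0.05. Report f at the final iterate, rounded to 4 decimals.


Gradient descent on f(x,y) = 3*x^2 + 7*y^2.
Starting point: (-3.9042, -0.5496), alpha = 0.05
Step 1: grad_x = 2*3*-3.9042 = -23.4252, grad_y = 2*7*-0.5496 = -7.6944
  x_1 = -3.9042 - 0.05*-23.4252 = -2.7329
  y_1 = -0.5496 - 0.05*-7.6944 = -0.1649
Step 2: grad_x = 2*3*-2.7329 = -16.3976, grad_y = 2*7*-0.1649 = -2.3083
  x_2 = -2.7329 - 0.05*-16.3976 = -1.9131
  y_2 = -0.1649 - 0.05*-2.3083 = -0.0495
Step 3: grad_x = 2*3*-1.9131 = -11.4783, grad_y = 2*7*-0.0495 = -0.6925
  x_3 = -1.9131 - 0.05*-11.4783 = -1.3391
  y_3 = -0.0495 - 0.05*-0.6925 = -0.0148
f(-1.3391, -0.0148) = 3*(-1.3391)^2 + 7*(-0.0148)^2 = 5.3814


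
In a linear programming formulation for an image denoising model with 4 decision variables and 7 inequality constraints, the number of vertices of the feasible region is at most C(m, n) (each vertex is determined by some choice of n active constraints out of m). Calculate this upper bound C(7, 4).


Each vertex corresponds to some choice of n active constraints out of m, so the number of vertices is at most C(m, n) = m! / (n!(m-n)!).
m = 7, n = 4
Numerator: 7 * 6 * 5 * 4
Denominator: 4! = 24
C(7, 4) = 35


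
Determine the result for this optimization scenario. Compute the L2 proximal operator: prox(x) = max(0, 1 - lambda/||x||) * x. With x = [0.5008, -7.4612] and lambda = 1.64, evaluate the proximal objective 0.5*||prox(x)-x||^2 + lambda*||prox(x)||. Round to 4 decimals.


Step 1: Compute ||x||.
||x|| = 7.478
Step 2: Compute scaling factor.
scale = max(0, 1 - 1.64/7.478) = 0.7807
Step 3: prox(x) = [0.391, -5.8249]
||prox(x)|| = 5.838
Step 4: Proximal objective.
0.5*||prox-x||^2 = 1.3448
lambda*||prox|| = 9.5743
Total = 10.9191


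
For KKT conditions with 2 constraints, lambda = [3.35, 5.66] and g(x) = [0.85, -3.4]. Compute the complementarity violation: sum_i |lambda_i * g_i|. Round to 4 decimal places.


KKT complementary slackness check:
lambda_1 * g_1 = 3.35 * 0.85 = 2.8475
lambda_2 * g_2 = 5.66 * -3.4 = -19.244
Total violation = 2.8475 + 19.244 = 22.0915


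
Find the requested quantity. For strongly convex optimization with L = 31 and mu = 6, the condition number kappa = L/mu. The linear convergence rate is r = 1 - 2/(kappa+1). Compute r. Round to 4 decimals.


Step 1: Compute the condition number.
kappa = L/mu = 31/6 = 5.1667
Step 2: Compute the convergence rate.
r = 1 - 2/(kappa + 1) = 1 - 2*mu/(L + mu) = (L - mu)/(L + mu) = 25/37 = 0.6757
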